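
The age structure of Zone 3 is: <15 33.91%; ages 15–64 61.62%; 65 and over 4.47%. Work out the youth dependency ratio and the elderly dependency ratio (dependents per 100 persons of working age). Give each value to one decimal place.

Youth dependency ratio: 55.0
Old-age dependency ratio: 7.3

Youth dependency ratio = 33.91 / 61.62 × 100 = 55.0
Old-age dependency ratio = 4.47 / 61.62 × 100 = 7.3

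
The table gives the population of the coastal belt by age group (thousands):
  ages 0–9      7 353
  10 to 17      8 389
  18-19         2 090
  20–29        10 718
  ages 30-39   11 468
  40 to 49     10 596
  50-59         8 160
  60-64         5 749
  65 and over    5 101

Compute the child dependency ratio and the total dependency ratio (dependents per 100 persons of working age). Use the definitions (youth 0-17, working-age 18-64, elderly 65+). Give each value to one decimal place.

Youth dependency ratio: 32.3
Total dependency ratio: 42.7

0–17: 7 353 + 8 389 = 15 742
18–64: 2 090 + 10 718 + 11 468 + 10 596 + 8 160 + 5 749 = 48 781
65+: 5 101
Youth dependency ratio = 15 742 / 48 781 × 100 = 32.3
Total dependency ratio = (15 742 + 5 101) / 48 781 × 100 = 20 843 / 48 781 × 100 = 42.7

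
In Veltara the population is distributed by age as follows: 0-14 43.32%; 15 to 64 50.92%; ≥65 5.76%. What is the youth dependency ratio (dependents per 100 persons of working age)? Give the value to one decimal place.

Youth dependency ratio = 43.32 / 50.92 × 100 = 85.1

Youth dependency ratio: 85.1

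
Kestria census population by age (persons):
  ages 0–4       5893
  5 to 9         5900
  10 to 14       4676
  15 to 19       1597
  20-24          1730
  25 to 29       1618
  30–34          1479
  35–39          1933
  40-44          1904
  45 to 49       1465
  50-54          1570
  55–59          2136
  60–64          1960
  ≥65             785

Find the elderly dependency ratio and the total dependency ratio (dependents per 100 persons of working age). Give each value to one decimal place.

Old-age dependency ratio: 4.5
Total dependency ratio: 99.2

0–14: 5893 + 5900 + 4676 = 16469
15–64: 1597 + 1730 + 1618 + 1479 + 1933 + 1904 + 1465 + 1570 + 2136 + 1960 = 17392
65+: 785
Old-age dependency ratio = 785 / 17392 × 100 = 4.5
Total dependency ratio = (16469 + 785) / 17392 × 100 = 17254 / 17392 × 100 = 99.2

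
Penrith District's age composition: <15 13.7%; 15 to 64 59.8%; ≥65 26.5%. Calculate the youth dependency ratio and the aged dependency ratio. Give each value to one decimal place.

Youth dependency ratio: 22.9
Old-age dependency ratio: 44.3

Youth dependency ratio = 13.7 / 59.8 × 100 = 22.9
Old-age dependency ratio = 26.5 / 59.8 × 100 = 44.3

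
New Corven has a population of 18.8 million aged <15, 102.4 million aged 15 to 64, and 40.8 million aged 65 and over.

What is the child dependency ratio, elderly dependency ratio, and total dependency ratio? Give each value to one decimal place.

Youth dependency ratio = 18.8 / 102.4 × 100 = 18.4
Old-age dependency ratio = 40.8 / 102.4 × 100 = 39.8
Total dependency ratio = (18.8 + 40.8) / 102.4 × 100 = 59.6 / 102.4 × 100 = 58.2

Youth dependency ratio: 18.4
Old-age dependency ratio: 39.8
Total dependency ratio: 58.2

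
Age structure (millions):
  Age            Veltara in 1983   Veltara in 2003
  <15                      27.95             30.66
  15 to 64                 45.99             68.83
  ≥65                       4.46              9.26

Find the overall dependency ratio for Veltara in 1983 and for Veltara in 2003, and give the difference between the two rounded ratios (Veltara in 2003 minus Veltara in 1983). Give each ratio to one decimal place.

Veltara in 1983: 70.5
Veltara in 2003: 58.0
Difference: -12.5

Veltara in 1983: (27.95 + 4.46) / 45.99 × 100 = 32.41 / 45.99 × 100 = 70.5
Veltara in 2003: (30.66 + 9.26) / 68.83 × 100 = 39.92 / 68.83 × 100 = 58.0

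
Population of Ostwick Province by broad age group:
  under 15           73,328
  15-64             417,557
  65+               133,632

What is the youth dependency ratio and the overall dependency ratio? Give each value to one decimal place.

Youth dependency ratio = 73,328 / 417,557 × 100 = 17.6
Total dependency ratio = (73,328 + 133,632) / 417,557 × 100 = 206,960 / 417,557 × 100 = 49.6

Youth dependency ratio: 17.6
Total dependency ratio: 49.6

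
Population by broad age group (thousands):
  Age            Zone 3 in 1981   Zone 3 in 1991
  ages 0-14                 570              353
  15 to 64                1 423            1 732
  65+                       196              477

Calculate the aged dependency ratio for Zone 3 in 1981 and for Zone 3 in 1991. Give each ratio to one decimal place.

Zone 3 in 1981: 196 / 1 423 × 100 = 13.8
Zone 3 in 1991: 477 / 1 732 × 100 = 27.5

Zone 3 in 1981: 13.8
Zone 3 in 1991: 27.5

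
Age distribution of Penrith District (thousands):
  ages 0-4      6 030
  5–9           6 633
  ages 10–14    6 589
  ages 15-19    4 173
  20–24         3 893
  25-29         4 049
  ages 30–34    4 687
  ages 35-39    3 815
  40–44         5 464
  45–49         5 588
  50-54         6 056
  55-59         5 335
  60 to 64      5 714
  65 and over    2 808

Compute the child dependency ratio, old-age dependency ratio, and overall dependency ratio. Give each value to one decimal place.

Youth dependency ratio: 39.5
Old-age dependency ratio: 5.8
Total dependency ratio: 45.2

0–14: 6 030 + 6 633 + 6 589 = 19 252
15–64: 4 173 + 3 893 + 4 049 + 4 687 + 3 815 + 5 464 + 5 588 + 6 056 + 5 335 + 5 714 = 48 774
65+: 2 808
Youth dependency ratio = 19 252 / 48 774 × 100 = 39.5
Old-age dependency ratio = 2 808 / 48 774 × 100 = 5.8
Total dependency ratio = (19 252 + 2 808) / 48 774 × 100 = 22 060 / 48 774 × 100 = 45.2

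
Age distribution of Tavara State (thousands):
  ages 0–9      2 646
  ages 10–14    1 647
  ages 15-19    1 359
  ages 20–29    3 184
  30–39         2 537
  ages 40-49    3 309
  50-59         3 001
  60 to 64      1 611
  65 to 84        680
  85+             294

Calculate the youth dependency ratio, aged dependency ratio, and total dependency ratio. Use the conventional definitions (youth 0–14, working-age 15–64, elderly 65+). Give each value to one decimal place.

0–14: 2 646 + 1 647 = 4 293
15–64: 1 359 + 3 184 + 2 537 + 3 309 + 3 001 + 1 611 = 15 001
65+: 680 + 294 = 974
Youth dependency ratio = 4 293 / 15 001 × 100 = 28.6
Old-age dependency ratio = 974 / 15 001 × 100 = 6.5
Total dependency ratio = (4 293 + 974) / 15 001 × 100 = 5 267 / 15 001 × 100 = 35.1

Youth dependency ratio: 28.6
Old-age dependency ratio: 6.5
Total dependency ratio: 35.1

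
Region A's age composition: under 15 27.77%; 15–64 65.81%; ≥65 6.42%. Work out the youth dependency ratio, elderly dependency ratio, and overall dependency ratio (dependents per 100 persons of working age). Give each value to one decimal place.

Youth dependency ratio: 42.2
Old-age dependency ratio: 9.8
Total dependency ratio: 52.0

Youth dependency ratio = 27.77 / 65.81 × 100 = 42.2
Old-age dependency ratio = 6.42 / 65.81 × 100 = 9.8
Total dependency ratio = (27.77 + 6.42) / 65.81 × 100 = 34.19 / 65.81 × 100 = 52.0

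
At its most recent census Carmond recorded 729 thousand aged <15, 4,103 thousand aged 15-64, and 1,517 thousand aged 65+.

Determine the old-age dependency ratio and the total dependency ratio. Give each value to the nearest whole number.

Old-age dependency ratio: 37
Total dependency ratio: 55

Old-age dependency ratio = 1,517 / 4,103 × 100 = 37
Total dependency ratio = (729 + 1,517) / 4,103 × 100 = 2,246 / 4,103 × 100 = 55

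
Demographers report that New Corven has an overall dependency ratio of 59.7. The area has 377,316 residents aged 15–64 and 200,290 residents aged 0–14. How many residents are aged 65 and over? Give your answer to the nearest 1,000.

Total dependency ratio = (youth + elderly) / working-age × 100
59.7 = (200,290 + E) / 377,316 × 100
⇒ 25,000

Aged 65 and over: 25,000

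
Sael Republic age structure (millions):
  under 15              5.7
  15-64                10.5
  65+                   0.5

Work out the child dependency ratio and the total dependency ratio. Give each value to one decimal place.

Youth dependency ratio: 54.3
Total dependency ratio: 59.0

Youth dependency ratio = 5.7 / 10.5 × 100 = 54.3
Total dependency ratio = (5.7 + 0.5) / 10.5 × 100 = 6.2 / 10.5 × 100 = 59.0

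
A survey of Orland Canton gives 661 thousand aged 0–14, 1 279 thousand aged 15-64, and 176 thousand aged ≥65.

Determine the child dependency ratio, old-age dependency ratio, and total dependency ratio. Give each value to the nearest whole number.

Youth dependency ratio = 661 / 1 279 × 100 = 52
Old-age dependency ratio = 176 / 1 279 × 100 = 14
Total dependency ratio = (661 + 176) / 1 279 × 100 = 837 / 1 279 × 100 = 65

Youth dependency ratio: 52
Old-age dependency ratio: 14
Total dependency ratio: 65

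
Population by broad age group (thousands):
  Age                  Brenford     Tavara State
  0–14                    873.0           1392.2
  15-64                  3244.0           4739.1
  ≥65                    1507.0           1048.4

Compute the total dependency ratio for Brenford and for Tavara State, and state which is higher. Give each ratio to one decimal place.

Brenford: (873.0 + 1507.0) / 3244.0 × 100 = 2380.0 / 3244.0 × 100 = 73.4
Tavara State: (1392.2 + 1048.4) / 4739.1 × 100 = 2440.6 / 4739.1 × 100 = 51.5

Brenford: 73.4
Tavara State: 51.5
Higher: Brenford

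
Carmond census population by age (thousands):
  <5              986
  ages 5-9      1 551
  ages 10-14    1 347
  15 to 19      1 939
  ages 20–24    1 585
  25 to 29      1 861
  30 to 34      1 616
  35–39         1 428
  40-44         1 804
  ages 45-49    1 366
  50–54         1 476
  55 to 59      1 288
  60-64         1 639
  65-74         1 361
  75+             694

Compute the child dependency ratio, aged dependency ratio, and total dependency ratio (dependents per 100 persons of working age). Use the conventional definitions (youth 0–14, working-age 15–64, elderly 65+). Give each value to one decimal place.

0–14: 986 + 1 551 + 1 347 = 3 884
15–64: 1 939 + 1 585 + 1 861 + 1 616 + 1 428 + 1 804 + 1 366 + 1 476 + 1 288 + 1 639 = 16 002
65+: 1 361 + 694 = 2 055
Youth dependency ratio = 3 884 / 16 002 × 100 = 24.3
Old-age dependency ratio = 2 055 / 16 002 × 100 = 12.8
Total dependency ratio = (3 884 + 2 055) / 16 002 × 100 = 5 939 / 16 002 × 100 = 37.1

Youth dependency ratio: 24.3
Old-age dependency ratio: 12.8
Total dependency ratio: 37.1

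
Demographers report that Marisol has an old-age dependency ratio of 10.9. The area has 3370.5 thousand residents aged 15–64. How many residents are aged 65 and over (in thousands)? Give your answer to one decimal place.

Old-age dependency ratio = elderly / working-age × 100
10.9 = E / 3370.5 × 100
⇒ 367.4

Aged 65 and over: 367.4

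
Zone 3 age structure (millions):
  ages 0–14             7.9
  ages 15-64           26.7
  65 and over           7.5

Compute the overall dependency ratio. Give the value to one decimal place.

Total dependency ratio: 57.7

Total dependency ratio = (7.9 + 7.5) / 26.7 × 100 = 15.4 / 26.7 × 100 = 57.7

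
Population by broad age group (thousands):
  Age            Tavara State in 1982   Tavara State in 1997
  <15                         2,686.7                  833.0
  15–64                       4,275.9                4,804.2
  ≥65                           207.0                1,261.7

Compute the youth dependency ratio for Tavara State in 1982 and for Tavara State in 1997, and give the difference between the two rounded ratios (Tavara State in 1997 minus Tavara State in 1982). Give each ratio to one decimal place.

Tavara State in 1982: 2,686.7 / 4,275.9 × 100 = 62.8
Tavara State in 1997: 833.0 / 4,804.2 × 100 = 17.3

Tavara State in 1982: 62.8
Tavara State in 1997: 17.3
Difference: -45.5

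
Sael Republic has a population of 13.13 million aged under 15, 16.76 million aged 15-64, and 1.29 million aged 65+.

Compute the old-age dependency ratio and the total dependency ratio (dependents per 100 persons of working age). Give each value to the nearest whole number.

Old-age dependency ratio = 1.29 / 16.76 × 100 = 8
Total dependency ratio = (13.13 + 1.29) / 16.76 × 100 = 14.42 / 16.76 × 100 = 86

Old-age dependency ratio: 8
Total dependency ratio: 86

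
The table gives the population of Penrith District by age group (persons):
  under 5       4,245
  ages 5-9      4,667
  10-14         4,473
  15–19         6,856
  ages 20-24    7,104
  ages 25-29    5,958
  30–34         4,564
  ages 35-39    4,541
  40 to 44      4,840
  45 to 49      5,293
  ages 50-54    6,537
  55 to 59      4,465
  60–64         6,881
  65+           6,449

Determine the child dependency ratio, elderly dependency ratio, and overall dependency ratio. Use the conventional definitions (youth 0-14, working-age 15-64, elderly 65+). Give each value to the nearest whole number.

0–14: 4,245 + 4,667 + 4,473 = 13,385
15–64: 6,856 + 7,104 + 5,958 + 4,564 + 4,541 + 4,840 + 5,293 + 6,537 + 4,465 + 6,881 = 57,039
65+: 6,449
Youth dependency ratio = 13,385 / 57,039 × 100 = 23
Old-age dependency ratio = 6,449 / 57,039 × 100 = 11
Total dependency ratio = (13,385 + 6,449) / 57,039 × 100 = 19,834 / 57,039 × 100 = 35

Youth dependency ratio: 23
Old-age dependency ratio: 11
Total dependency ratio: 35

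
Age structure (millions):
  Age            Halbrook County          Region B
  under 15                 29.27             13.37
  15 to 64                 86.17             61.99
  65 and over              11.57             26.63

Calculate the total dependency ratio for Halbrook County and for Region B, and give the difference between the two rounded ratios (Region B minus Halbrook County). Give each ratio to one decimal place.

Halbrook County: 47.4
Region B: 64.5
Difference: +17.1

Halbrook County: (29.27 + 11.57) / 86.17 × 100 = 40.84 / 86.17 × 100 = 47.4
Region B: (13.37 + 26.63) / 61.99 × 100 = 40.00 / 61.99 × 100 = 64.5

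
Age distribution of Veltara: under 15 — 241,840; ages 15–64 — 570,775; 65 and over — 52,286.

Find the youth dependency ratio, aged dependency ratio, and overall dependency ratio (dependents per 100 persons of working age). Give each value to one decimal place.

Youth dependency ratio = 241,840 / 570,775 × 100 = 42.4
Old-age dependency ratio = 52,286 / 570,775 × 100 = 9.2
Total dependency ratio = (241,840 + 52,286) / 570,775 × 100 = 294,126 / 570,775 × 100 = 51.5

Youth dependency ratio: 42.4
Old-age dependency ratio: 9.2
Total dependency ratio: 51.5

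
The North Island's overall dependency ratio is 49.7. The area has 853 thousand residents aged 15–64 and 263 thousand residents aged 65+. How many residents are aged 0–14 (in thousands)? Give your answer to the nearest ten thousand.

Total dependency ratio = (youth + elderly) / working-age × 100
49.7 = (Y + 263) / 853 × 100
⇒ 160

Aged 0–14: 160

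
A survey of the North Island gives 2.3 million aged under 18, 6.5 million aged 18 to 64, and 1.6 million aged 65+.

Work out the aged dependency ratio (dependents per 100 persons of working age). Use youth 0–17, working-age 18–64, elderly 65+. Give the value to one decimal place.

Old-age dependency ratio = 1.6 / 6.5 × 100 = 24.6

Old-age dependency ratio: 24.6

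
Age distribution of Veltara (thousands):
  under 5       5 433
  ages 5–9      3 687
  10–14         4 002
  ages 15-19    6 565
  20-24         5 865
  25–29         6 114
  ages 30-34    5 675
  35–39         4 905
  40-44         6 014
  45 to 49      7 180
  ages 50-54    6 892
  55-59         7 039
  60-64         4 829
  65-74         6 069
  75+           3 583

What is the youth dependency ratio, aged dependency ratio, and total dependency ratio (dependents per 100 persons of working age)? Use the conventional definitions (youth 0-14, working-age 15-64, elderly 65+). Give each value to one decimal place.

0–14: 5 433 + 3 687 + 4 002 = 13 122
15–64: 6 565 + 5 865 + 6 114 + 5 675 + 4 905 + 6 014 + 7 180 + 6 892 + 7 039 + 4 829 = 61 078
65+: 6 069 + 3 583 = 9 652
Youth dependency ratio = 13 122 / 61 078 × 100 = 21.5
Old-age dependency ratio = 9 652 / 61 078 × 100 = 15.8
Total dependency ratio = (13 122 + 9 652) / 61 078 × 100 = 22 774 / 61 078 × 100 = 37.3

Youth dependency ratio: 21.5
Old-age dependency ratio: 15.8
Total dependency ratio: 37.3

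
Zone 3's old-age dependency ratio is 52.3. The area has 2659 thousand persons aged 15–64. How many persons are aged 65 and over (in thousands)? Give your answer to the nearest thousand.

Aged 65 and over: 1391

Old-age dependency ratio = elderly / working-age × 100
52.3 = E / 2659 × 100
⇒ 1391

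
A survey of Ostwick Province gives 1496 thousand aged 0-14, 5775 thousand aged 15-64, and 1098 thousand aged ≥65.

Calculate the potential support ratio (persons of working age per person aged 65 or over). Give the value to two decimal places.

Potential support ratio = 5775 / 1098 = 5.26

Potential support ratio: 5.26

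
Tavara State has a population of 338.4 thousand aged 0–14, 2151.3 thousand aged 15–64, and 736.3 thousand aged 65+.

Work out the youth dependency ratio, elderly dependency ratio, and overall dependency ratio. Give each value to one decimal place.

Youth dependency ratio: 15.7
Old-age dependency ratio: 34.2
Total dependency ratio: 50.0

Youth dependency ratio = 338.4 / 2151.3 × 100 = 15.7
Old-age dependency ratio = 736.3 / 2151.3 × 100 = 34.2
Total dependency ratio = (338.4 + 736.3) / 2151.3 × 100 = 1074.7 / 2151.3 × 100 = 50.0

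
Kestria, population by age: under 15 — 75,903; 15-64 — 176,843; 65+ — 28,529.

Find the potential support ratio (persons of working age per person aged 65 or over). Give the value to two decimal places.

Potential support ratio = 176,843 / 28,529 = 6.20

Potential support ratio: 6.20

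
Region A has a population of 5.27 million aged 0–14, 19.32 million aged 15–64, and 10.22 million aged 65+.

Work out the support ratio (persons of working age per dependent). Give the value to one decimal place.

Support ratio = 19.32 / (5.27 + 10.22) = 19.32 / 15.49 = 1.2

Support ratio: 1.2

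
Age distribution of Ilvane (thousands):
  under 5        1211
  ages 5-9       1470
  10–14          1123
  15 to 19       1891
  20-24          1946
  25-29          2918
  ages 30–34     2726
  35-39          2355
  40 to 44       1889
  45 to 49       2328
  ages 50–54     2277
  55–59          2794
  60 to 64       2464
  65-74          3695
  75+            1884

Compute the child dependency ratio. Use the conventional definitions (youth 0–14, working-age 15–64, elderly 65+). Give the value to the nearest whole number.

0–14: 1211 + 1470 + 1123 = 3804
15–64: 1891 + 1946 + 2918 + 2726 + 2355 + 1889 + 2328 + 2277 + 2794 + 2464 = 23588
65+: 3695 + 1884 = 5579
Youth dependency ratio = 3804 / 23588 × 100 = 16

Youth dependency ratio: 16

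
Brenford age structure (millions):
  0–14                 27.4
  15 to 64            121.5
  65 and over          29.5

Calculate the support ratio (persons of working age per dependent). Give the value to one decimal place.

Support ratio = 121.5 / (27.4 + 29.5) = 121.5 / 56.9 = 2.1

Support ratio: 2.1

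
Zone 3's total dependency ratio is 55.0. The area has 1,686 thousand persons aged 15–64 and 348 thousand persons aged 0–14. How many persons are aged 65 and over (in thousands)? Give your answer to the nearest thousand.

Aged 65 and over: 579

Total dependency ratio = (youth + elderly) / working-age × 100
55.0 = (348 + E) / 1,686 × 100
⇒ 579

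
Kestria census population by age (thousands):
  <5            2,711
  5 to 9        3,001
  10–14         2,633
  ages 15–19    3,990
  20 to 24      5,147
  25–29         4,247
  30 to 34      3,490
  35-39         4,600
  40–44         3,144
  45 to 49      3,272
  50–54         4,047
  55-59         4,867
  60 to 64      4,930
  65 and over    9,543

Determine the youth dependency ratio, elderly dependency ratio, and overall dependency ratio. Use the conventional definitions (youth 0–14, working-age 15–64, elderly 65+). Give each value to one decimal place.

0–14: 2,711 + 3,001 + 2,633 = 8,345
15–64: 3,990 + 5,147 + 4,247 + 3,490 + 4,600 + 3,144 + 3,272 + 4,047 + 4,867 + 4,930 = 41,734
65+: 9,543
Youth dependency ratio = 8,345 / 41,734 × 100 = 20.0
Old-age dependency ratio = 9,543 / 41,734 × 100 = 22.9
Total dependency ratio = (8,345 + 9,543) / 41,734 × 100 = 17,888 / 41,734 × 100 = 42.9

Youth dependency ratio: 20.0
Old-age dependency ratio: 22.9
Total dependency ratio: 42.9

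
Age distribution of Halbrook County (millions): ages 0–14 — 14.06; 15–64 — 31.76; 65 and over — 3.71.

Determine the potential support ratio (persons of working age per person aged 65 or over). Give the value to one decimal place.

Potential support ratio = 31.76 / 3.71 = 8.6

Potential support ratio: 8.6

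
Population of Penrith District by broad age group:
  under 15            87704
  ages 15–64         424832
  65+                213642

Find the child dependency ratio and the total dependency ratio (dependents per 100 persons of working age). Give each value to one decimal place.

Youth dependency ratio: 20.6
Total dependency ratio: 70.9

Youth dependency ratio = 87704 / 424832 × 100 = 20.6
Total dependency ratio = (87704 + 213642) / 424832 × 100 = 301346 / 424832 × 100 = 70.9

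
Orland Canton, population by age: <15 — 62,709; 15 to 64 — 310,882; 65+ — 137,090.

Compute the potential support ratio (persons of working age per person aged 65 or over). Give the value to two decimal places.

Potential support ratio = 310,882 / 137,090 = 2.27

Potential support ratio: 2.27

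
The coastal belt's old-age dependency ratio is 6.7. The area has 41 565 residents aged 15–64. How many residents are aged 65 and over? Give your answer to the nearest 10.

Aged 65 and over: 2 780

Old-age dependency ratio = elderly / working-age × 100
6.7 = E / 41 565 × 100
⇒ 2 780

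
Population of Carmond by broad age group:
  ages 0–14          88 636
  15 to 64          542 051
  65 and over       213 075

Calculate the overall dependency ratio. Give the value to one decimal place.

Total dependency ratio: 55.7

Total dependency ratio = (88 636 + 213 075) / 542 051 × 100 = 301 711 / 542 051 × 100 = 55.7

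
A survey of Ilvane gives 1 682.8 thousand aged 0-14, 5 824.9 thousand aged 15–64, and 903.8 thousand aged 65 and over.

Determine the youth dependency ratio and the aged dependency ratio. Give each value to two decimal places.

Youth dependency ratio = 1 682.8 / 5 824.9 × 100 = 28.89
Old-age dependency ratio = 903.8 / 5 824.9 × 100 = 15.52

Youth dependency ratio: 28.89
Old-age dependency ratio: 15.52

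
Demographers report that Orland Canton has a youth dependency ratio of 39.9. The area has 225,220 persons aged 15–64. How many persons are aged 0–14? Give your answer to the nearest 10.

Youth dependency ratio = youth / working-age × 100
39.9 = Y / 225,220 × 100
⇒ 89,860

Aged 0–14: 89,860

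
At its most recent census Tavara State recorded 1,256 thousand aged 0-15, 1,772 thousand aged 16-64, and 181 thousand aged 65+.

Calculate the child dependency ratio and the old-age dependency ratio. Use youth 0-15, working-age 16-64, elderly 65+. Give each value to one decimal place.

Youth dependency ratio: 70.9
Old-age dependency ratio: 10.2

Youth dependency ratio = 1,256 / 1,772 × 100 = 70.9
Old-age dependency ratio = 181 / 1,772 × 100 = 10.2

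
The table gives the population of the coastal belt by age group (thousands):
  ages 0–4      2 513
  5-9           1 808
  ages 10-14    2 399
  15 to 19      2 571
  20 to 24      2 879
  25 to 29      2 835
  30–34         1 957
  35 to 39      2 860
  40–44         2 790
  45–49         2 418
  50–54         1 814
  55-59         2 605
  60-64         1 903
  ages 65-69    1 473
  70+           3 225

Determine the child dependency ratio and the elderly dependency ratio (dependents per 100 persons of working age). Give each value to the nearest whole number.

Youth dependency ratio: 27
Old-age dependency ratio: 19

0–14: 2 513 + 1 808 + 2 399 = 6 720
15–64: 2 571 + 2 879 + 2 835 + 1 957 + 2 860 + 2 790 + 2 418 + 1 814 + 2 605 + 1 903 = 24 632
65+: 1 473 + 3 225 = 4 698
Youth dependency ratio = 6 720 / 24 632 × 100 = 27
Old-age dependency ratio = 4 698 / 24 632 × 100 = 19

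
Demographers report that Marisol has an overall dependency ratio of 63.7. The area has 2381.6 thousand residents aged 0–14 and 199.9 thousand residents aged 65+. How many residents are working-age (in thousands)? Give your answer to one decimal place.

Total dependency ratio = (youth + elderly) / working-age × 100
63.7 = (2381.6 + 199.9) / W × 100
⇒ 4052.6

Working-age: 4052.6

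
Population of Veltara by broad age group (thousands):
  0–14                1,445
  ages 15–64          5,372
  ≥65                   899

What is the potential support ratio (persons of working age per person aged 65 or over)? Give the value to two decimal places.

Potential support ratio: 5.98

Potential support ratio = 5,372 / 899 = 5.98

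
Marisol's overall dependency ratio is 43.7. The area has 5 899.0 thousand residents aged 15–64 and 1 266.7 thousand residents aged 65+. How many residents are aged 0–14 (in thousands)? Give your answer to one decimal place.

Total dependency ratio = (youth + elderly) / working-age × 100
43.7 = (Y + 1 266.7) / 5 899.0 × 100
⇒ 1 311.2

Aged 0–14: 1 311.2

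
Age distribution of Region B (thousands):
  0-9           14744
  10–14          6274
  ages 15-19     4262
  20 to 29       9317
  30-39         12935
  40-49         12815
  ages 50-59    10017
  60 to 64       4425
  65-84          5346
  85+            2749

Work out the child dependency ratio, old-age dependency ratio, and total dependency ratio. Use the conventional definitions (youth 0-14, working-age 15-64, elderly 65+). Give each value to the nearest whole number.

0–14: 14744 + 6274 = 21018
15–64: 4262 + 9317 + 12935 + 12815 + 10017 + 4425 = 53771
65+: 5346 + 2749 = 8095
Youth dependency ratio = 21018 / 53771 × 100 = 39
Old-age dependency ratio = 8095 / 53771 × 100 = 15
Total dependency ratio = (21018 + 8095) / 53771 × 100 = 29113 / 53771 × 100 = 54

Youth dependency ratio: 39
Old-age dependency ratio: 15
Total dependency ratio: 54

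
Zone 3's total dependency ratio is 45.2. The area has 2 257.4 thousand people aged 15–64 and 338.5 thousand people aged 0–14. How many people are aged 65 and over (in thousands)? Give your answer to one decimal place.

Aged 65 and over: 681.8

Total dependency ratio = (youth + elderly) / working-age × 100
45.2 = (338.5 + E) / 2 257.4 × 100
⇒ 681.8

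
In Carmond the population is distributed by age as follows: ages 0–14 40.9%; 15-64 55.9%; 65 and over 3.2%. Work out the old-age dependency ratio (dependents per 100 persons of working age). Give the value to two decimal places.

Old-age dependency ratio: 5.72

Old-age dependency ratio = 3.2 / 55.9 × 100 = 5.72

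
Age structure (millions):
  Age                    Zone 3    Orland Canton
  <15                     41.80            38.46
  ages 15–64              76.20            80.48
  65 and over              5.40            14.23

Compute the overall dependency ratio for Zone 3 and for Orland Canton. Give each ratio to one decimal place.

Zone 3: 61.9
Orland Canton: 65.5

Zone 3: (41.80 + 5.40) / 76.20 × 100 = 47.20 / 76.20 × 100 = 61.9
Orland Canton: (38.46 + 14.23) / 80.48 × 100 = 52.69 / 80.48 × 100 = 65.5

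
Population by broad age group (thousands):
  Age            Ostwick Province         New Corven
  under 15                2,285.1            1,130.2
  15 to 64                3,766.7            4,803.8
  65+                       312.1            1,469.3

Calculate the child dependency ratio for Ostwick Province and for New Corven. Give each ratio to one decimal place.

Ostwick Province: 60.7
New Corven: 23.5

Ostwick Province: 2,285.1 / 3,766.7 × 100 = 60.7
New Corven: 1,130.2 / 4,803.8 × 100 = 23.5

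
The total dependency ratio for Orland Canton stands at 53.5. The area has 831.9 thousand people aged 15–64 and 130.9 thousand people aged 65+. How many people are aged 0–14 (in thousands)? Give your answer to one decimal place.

Total dependency ratio = (youth + elderly) / working-age × 100
53.5 = (Y + 130.9) / 831.9 × 100
⇒ 314.2

Aged 0–14: 314.2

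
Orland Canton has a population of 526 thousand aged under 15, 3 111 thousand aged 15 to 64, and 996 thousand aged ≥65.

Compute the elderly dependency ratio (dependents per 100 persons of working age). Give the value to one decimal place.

Old-age dependency ratio: 32.0

Old-age dependency ratio = 996 / 3 111 × 100 = 32.0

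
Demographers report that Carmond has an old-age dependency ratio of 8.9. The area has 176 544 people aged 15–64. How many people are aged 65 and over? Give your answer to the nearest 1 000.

Old-age dependency ratio = elderly / working-age × 100
8.9 = E / 176 544 × 100
⇒ 16 000

Aged 65 and over: 16 000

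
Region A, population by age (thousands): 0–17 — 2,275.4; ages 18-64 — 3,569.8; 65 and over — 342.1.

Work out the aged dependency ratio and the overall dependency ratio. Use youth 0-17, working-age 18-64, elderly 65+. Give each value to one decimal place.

Old-age dependency ratio: 9.6
Total dependency ratio: 73.3

Old-age dependency ratio = 342.1 / 3,569.8 × 100 = 9.6
Total dependency ratio = (2,275.4 + 342.1) / 3,569.8 × 100 = 2,617.5 / 3,569.8 × 100 = 73.3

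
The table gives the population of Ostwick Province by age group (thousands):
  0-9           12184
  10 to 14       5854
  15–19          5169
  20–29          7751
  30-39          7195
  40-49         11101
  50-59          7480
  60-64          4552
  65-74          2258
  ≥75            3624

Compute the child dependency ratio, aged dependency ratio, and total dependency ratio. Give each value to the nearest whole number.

Youth dependency ratio: 42
Old-age dependency ratio: 14
Total dependency ratio: 55

0–14: 12184 + 5854 = 18038
15–64: 5169 + 7751 + 7195 + 11101 + 7480 + 4552 = 43248
65+: 2258 + 3624 = 5882
Youth dependency ratio = 18038 / 43248 × 100 = 42
Old-age dependency ratio = 5882 / 43248 × 100 = 14
Total dependency ratio = (18038 + 5882) / 43248 × 100 = 23920 / 43248 × 100 = 55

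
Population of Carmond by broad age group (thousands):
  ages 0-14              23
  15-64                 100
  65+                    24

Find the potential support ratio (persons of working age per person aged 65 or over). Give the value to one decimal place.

Potential support ratio = 100 / 24 = 4.2

Potential support ratio: 4.2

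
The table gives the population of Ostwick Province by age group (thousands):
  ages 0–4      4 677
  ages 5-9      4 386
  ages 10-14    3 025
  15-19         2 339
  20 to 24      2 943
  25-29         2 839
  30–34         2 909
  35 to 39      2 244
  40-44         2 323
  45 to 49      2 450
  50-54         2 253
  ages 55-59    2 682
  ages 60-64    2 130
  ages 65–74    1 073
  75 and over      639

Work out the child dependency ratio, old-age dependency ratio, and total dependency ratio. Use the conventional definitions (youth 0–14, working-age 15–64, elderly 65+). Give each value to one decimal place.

0–14: 4 677 + 4 386 + 3 025 = 12 088
15–64: 2 339 + 2 943 + 2 839 + 2 909 + 2 244 + 2 323 + 2 450 + 2 253 + 2 682 + 2 130 = 25 112
65+: 1 073 + 639 = 1 712
Youth dependency ratio = 12 088 / 25 112 × 100 = 48.1
Old-age dependency ratio = 1 712 / 25 112 × 100 = 6.8
Total dependency ratio = (12 088 + 1 712) / 25 112 × 100 = 13 800 / 25 112 × 100 = 55.0

Youth dependency ratio: 48.1
Old-age dependency ratio: 6.8
Total dependency ratio: 55.0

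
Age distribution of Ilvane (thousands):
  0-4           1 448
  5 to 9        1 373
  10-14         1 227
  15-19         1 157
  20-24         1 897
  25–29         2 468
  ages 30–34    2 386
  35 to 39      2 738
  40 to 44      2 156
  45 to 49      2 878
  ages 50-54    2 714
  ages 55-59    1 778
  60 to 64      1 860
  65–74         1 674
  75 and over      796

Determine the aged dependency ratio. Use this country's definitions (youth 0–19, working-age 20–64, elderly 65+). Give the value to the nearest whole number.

0–19: 1 448 + 1 373 + 1 227 + 1 157 = 5 205
20–64: 1 897 + 2 468 + 2 386 + 2 738 + 2 156 + 2 878 + 2 714 + 1 778 + 1 860 = 20 875
65+: 1 674 + 796 = 2 470
Old-age dependency ratio = 2 470 / 20 875 × 100 = 12

Old-age dependency ratio: 12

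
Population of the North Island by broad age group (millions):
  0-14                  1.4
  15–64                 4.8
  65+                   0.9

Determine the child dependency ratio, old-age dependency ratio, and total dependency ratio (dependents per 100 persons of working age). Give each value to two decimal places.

Youth dependency ratio: 29.17
Old-age dependency ratio: 18.75
Total dependency ratio: 47.92

Youth dependency ratio = 1.4 / 4.8 × 100 = 29.17
Old-age dependency ratio = 0.9 / 4.8 × 100 = 18.75
Total dependency ratio = (1.4 + 0.9) / 4.8 × 100 = 2.3 / 4.8 × 100 = 47.92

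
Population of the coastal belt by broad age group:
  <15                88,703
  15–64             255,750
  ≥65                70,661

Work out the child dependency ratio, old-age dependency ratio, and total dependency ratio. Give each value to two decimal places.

Youth dependency ratio = 88,703 / 255,750 × 100 = 34.68
Old-age dependency ratio = 70,661 / 255,750 × 100 = 27.63
Total dependency ratio = (88,703 + 70,661) / 255,750 × 100 = 159,364 / 255,750 × 100 = 62.31

Youth dependency ratio: 34.68
Old-age dependency ratio: 27.63
Total dependency ratio: 62.31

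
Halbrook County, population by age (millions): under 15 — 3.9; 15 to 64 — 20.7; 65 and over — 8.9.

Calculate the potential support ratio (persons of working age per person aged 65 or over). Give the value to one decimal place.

Potential support ratio: 2.3

Potential support ratio = 20.7 / 8.9 = 2.3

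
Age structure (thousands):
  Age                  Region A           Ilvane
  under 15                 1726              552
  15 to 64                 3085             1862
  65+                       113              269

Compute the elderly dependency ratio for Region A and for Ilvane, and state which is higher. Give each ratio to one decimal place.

Region A: 113 / 3085 × 100 = 3.7
Ilvane: 269 / 1862 × 100 = 14.4

Region A: 3.7
Ilvane: 14.4
Higher: Ilvane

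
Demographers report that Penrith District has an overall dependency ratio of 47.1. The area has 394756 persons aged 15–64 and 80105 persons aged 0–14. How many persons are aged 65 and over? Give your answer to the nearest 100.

Aged 65 and over: 105800

Total dependency ratio = (youth + elderly) / working-age × 100
47.1 = (80105 + E) / 394756 × 100
⇒ 105800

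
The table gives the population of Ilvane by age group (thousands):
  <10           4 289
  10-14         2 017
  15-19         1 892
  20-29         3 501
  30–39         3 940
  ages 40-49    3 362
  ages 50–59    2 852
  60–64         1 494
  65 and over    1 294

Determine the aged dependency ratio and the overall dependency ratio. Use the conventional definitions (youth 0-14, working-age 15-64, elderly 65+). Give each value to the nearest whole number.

0–14: 4 289 + 2 017 = 6 306
15–64: 1 892 + 3 501 + 3 940 + 3 362 + 2 852 + 1 494 = 17 041
65+: 1 294
Old-age dependency ratio = 1 294 / 17 041 × 100 = 8
Total dependency ratio = (6 306 + 1 294) / 17 041 × 100 = 7 600 / 17 041 × 100 = 45

Old-age dependency ratio: 8
Total dependency ratio: 45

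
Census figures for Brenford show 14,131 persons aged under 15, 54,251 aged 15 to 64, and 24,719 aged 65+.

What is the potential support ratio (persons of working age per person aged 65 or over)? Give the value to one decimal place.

Potential support ratio: 2.2

Potential support ratio = 54,251 / 24,719 = 2.2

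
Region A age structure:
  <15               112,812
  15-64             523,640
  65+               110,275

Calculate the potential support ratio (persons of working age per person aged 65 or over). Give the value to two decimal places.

Potential support ratio = 523,640 / 110,275 = 4.75

Potential support ratio: 4.75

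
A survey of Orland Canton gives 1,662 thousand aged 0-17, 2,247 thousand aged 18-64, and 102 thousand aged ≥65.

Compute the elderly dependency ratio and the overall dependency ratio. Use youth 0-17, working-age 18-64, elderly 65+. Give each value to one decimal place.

Old-age dependency ratio: 4.5
Total dependency ratio: 78.5

Old-age dependency ratio = 102 / 2,247 × 100 = 4.5
Total dependency ratio = (1,662 + 102) / 2,247 × 100 = 1,764 / 2,247 × 100 = 78.5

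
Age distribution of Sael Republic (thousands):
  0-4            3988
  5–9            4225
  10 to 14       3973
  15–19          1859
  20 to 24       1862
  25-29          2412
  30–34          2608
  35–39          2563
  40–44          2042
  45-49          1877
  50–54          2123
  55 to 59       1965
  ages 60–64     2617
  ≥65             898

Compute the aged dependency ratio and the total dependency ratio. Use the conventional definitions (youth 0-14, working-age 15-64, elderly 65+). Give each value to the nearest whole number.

0–14: 3988 + 4225 + 3973 = 12186
15–64: 1859 + 1862 + 2412 + 2608 + 2563 + 2042 + 1877 + 2123 + 1965 + 2617 = 21928
65+: 898
Old-age dependency ratio = 898 / 21928 × 100 = 4
Total dependency ratio = (12186 + 898) / 21928 × 100 = 13084 / 21928 × 100 = 60

Old-age dependency ratio: 4
Total dependency ratio: 60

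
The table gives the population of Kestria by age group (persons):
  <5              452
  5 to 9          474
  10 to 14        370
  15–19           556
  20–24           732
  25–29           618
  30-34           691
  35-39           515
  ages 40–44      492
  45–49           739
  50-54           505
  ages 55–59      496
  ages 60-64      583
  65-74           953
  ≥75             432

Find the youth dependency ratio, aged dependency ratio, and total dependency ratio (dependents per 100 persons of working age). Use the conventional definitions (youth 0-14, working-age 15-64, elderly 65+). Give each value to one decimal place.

Youth dependency ratio: 21.9
Old-age dependency ratio: 23.4
Total dependency ratio: 45.2

0–14: 452 + 474 + 370 = 1,296
15–64: 556 + 732 + 618 + 691 + 515 + 492 + 739 + 505 + 496 + 583 = 5,927
65+: 953 + 432 = 1,385
Youth dependency ratio = 1,296 / 5,927 × 100 = 21.9
Old-age dependency ratio = 1,385 / 5,927 × 100 = 23.4
Total dependency ratio = (1,296 + 1,385) / 5,927 × 100 = 2,681 / 5,927 × 100 = 45.2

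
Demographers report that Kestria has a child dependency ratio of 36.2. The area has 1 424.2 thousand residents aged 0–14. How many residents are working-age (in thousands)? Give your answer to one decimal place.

Youth dependency ratio = youth / working-age × 100
36.2 = 1 424.2 / W × 100
⇒ 3 934.3

Working-age: 3 934.3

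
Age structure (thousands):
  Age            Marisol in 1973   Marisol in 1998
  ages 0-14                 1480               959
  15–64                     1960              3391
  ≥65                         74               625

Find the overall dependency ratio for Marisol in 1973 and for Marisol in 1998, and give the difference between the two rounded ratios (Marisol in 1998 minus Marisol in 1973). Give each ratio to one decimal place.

Marisol in 1973: (1480 + 74) / 1960 × 100 = 1554 / 1960 × 100 = 79.3
Marisol in 1998: (959 + 625) / 3391 × 100 = 1584 / 3391 × 100 = 46.7

Marisol in 1973: 79.3
Marisol in 1998: 46.7
Difference: -32.6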